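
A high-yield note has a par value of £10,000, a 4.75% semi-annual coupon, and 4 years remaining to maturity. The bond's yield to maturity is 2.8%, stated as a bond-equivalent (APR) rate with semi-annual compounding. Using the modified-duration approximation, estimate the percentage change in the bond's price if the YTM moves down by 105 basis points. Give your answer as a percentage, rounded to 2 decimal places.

Periodic yield y = 0.014. Modified duration first:
  t   CF        PV=CF/(1+0.014)^t    t·PV
  1       237.50       234.2209       234.2209
  2       237.50       230.9871       461.9742
  3       237.50       227.7979       683.3938
  4       237.50       224.6528       898.6111
  5       237.50       221.5511     1,107.7553
  6       237.50       218.4922     1,310.9530
  7       237.50       215.4755     1,508.3286
  8    10,237.50     9,159.8903    73,279.1228
  Σ                 10,733.0678    79,484.3597
P = 10,733.0678; D_Mac = 7.40556 half-year periods = 3.70278 yrs; D_mod = 3.70278/(1+0.014) = 3.65166 yrs.
ΔP/P ≈ -D_mod · Δy = -3.65166 × (-0.0105) = +0.038342 = +3.8342%.

+3.83%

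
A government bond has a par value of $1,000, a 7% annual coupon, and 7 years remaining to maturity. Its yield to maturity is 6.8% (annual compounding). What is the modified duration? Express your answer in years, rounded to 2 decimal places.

Periodic yield y = 0.068. First find Macaulay duration:
  t   CF        PV=CF/(1+0.068)^t    t·PV
  1        70.00        65.5431        65.5431
  2        70.00        61.3699       122.7398
  3        70.00        57.4625       172.3874
  4        70.00        53.8038       215.2152
  5        70.00        50.3781       251.8905
  6        70.00        47.1705       283.0230
  7     1,070.00       675.1263     4,725.8839
  Σ                  1,010.8541     5,836.6830
P = 1,010.8541; Macaulay duration = 5,836.6830 / 1,010.8541 = 5.77401 years.
Modified duration = D_Mac / (1 + y) = 5.77401 / 1.068 = 5.40638 years.

5.41 years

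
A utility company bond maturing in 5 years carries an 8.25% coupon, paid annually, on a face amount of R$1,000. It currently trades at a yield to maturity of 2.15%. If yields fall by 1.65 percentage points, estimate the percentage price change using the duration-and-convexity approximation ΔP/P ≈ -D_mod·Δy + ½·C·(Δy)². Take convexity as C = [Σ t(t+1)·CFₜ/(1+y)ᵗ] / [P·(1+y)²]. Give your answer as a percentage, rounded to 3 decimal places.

+7.411%

With y = 0.0215:
  t   CF        PV=CF/(1+0.0215)^t    t·PV        t(t+1)·PV
  1        82.50        80.7636        80.7636         161.5272
  2        82.50        79.0637       158.1274         474.3823
  3        82.50        77.3996       232.1989         928.7955
  4        82.50        75.7706       303.0822       1,515.4111
  5     1,082.50       973.2761     4,866.3804      29,198.2824
  Σ                  1,286.2736     5,640.5525      32,278.3984
P = 1,286.2736; D_Mac = 4.38519 yrs; D_mod = 4.29289 yrs; C = 24.04927.
Duration effect: -4.29289 × (-0.0165) = +0.070833
Convexity effect: 0.5 × 24.04927 × (-0.0165)² = +0.0032737
ΔP/P ≈ +0.070833 + 0.0032737 = +0.074106 = +7.4106%.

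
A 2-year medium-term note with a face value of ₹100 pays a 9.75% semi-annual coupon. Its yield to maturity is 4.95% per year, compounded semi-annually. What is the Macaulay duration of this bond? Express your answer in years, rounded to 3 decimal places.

1.871 years

Periodic yield y = 0.02475. Discount each cash flow and weight by its period:
  t   CF        PV=CF/(1+0.02475)^t    t·PV
  1        4.875         4.7573         4.7573
  2        4.875         4.6424         9.2847
  3        4.875         4.5302        13.5907
  4      104.875        95.1043       380.4173
  Σ                    109.0342       408.0500
Price P = Σ PV = 109.0342.
Macaulay duration = Σ(t·PV) / P = 408.0500 / 109.0342 = 3.74240 half-year periods.
In years: 3.74240 / 2 = 1.87120 years.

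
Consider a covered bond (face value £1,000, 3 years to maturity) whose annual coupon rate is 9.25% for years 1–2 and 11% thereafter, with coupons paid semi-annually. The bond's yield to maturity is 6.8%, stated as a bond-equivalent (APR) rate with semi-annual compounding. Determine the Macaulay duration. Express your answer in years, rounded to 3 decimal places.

Periodic yield y = 0.034. Discount each cash flow and weight by its period:
  t   CF        PV=CF/(1+0.034)^t    t·PV
  1        46.25        44.7292        44.7292
  2        46.25        43.2584        86.5168
  3        46.25        41.8360       125.5080
  4        46.25        40.4603       161.8414
  5        55.00        46.5329       232.6644
  6     1,055.00       863.2354     5,179.4122
  Σ                  1,080.0522     5,830.6721
Price P = Σ PV = 1,080.0522.
Macaulay duration = Σ(t·PV) / P = 5,830.6721 / 1,080.0522 = 5.39851 half-year periods.
In years: 5.39851 / 2 = 2.69925 years.

2.699 years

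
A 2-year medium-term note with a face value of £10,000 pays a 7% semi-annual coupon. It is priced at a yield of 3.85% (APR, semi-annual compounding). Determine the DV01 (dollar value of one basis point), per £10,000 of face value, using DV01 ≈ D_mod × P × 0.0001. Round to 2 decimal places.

Periodic yield y = 0.01925.
  t   CF        PV=CF/(1+0.01925)^t    t·PV
  1       350.00       343.3897       343.3897
  2       350.00       336.9043       673.8087
  3       350.00       330.5414       991.6242
  4    10,350.00     9,589.9749    38,359.8995
  Σ                 10,600.8104    40,368.7222
P = 10,600.8104; D_Mac = 3.80808 half-year periods = 1.90404 yrs; D_mod = 1.86808 yrs.
DV01 ≈ 1.86808 × 10,600.8104 × 0.0001 = 1.980315.

£1.98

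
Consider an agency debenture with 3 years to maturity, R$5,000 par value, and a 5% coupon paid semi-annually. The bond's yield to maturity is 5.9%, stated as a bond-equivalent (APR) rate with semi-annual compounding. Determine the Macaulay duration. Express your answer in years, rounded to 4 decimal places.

2.8203 years

Periodic yield y = 0.0295. Discount each cash flow and weight by its period:
  t   CF        PV=CF/(1+0.0295)^t    t·PV
  1       125.00       121.4182       121.4182
  2       125.00       117.9390       235.8779
  3       125.00       114.5595       343.6784
  4       125.00       111.2768       445.1072
  5       125.00       108.0882       540.4410
  6     5,125.00     4,304.6294    25,827.7762
  Σ                  4,877.9109    27,514.2988
Price P = Σ PV = 4,877.9109.
Macaulay duration = Σ(t·PV) / P = 27,514.2988 / 4,877.9109 = 5.64059 half-year periods.
In years: 5.64059 / 2 = 2.82030 years.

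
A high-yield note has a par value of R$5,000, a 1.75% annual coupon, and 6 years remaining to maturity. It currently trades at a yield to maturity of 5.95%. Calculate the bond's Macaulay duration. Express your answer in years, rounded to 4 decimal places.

5.7101 years

Periodic yield y = 0.0595. Discount each cash flow and weight by its year:
  t   CF        PV=CF/(1+0.0595)^t    t·PV
  1        87.50        82.5861        82.5861
  2        87.50        77.9482       155.8964
  3        87.50        73.5707       220.7122
  4        87.50        69.4391       277.7565
  5        87.50        65.5395       327.6976
  6     5,087.50     3,596.6540    21,579.9238
  Σ                  3,965.7377    22,644.5726
Price P = Σ PV = 3,965.7377.
Macaulay duration = Σ(t·PV) / P = 22,644.5726 / 3,965.7377 = 5.71005 years.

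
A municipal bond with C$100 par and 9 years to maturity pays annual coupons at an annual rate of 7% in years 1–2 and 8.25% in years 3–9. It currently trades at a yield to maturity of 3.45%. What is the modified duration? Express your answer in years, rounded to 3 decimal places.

6.914 years

Periodic yield y = 0.0345. First find Macaulay duration:
  t   CF        PV=CF/(1+0.0345)^t    t·PV
  1         7.00         6.7666         6.7666
  2         7.00         6.5409        13.0818
  3         8.25         7.4518        22.3555
  4         8.25         7.2033        28.8132
  5         8.25         6.9631        34.8154
  6         8.25         6.7309        40.3852
  7         8.25         6.5064        45.5448
  8         8.25         6.2894        50.3153
  9       108.25        79.7725       717.9529
  Σ                    134.2249       960.0306
P = 134.2249; Macaulay duration = 960.0306 / 134.2249 = 7.15240 years.
Modified duration = D_Mac / (1 + y) = 7.15240 / 1.0345 = 6.91388 years.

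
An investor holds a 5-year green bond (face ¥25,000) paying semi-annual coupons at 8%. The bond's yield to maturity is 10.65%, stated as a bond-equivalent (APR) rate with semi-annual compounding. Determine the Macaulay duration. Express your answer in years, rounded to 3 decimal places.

4.167 years

Periodic yield y = 0.05325. Discount each cash flow and weight by its period:
  t   CF        PV=CF/(1+0.05325)^t    t·PV
  1     1,000.00       949.4422       949.4422
  2     1,000.00       901.4405     1,802.8810
  3     1,000.00       855.8657     2,567.5970
  4     1,000.00       812.5950     3,250.3799
  5     1,000.00       771.5120     3,857.5598
  6     1,000.00       732.5060     4,395.0361
  7     1,000.00       695.4721     4,868.3048
  8     1,000.00       660.3106     5,282.4847
  9     1,000.00       626.9267     5,642.3406
  10   26,000.00    15,475.9982   154,759.9818
  Σ                 22,482.0689   187,376.0078
Price P = Σ PV = 22,482.0689.
Macaulay duration = Σ(t·PV) / P = 187,376.0078 / 22,482.0689 = 8.33446 half-year periods.
In years: 8.33446 / 2 = 4.16723 years.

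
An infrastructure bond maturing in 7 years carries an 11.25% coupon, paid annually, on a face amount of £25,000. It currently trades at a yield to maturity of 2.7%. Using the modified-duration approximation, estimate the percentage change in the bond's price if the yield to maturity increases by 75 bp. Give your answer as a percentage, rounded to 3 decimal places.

Periodic yield y = 0.027. Modified duration first:
  t   CF        PV=CF/(1+0.027)^t    t·PV
  1     2,812.50     2,738.5589     2,738.5589
  2     2,812.50     2,666.5617     5,333.1235
  3     2,812.50     2,596.4574     7,789.3722
  4     2,812.50     2,528.1961    10,112.7844
  5     2,812.50     2,461.7294    12,308.6470
  6     2,812.50     2,397.0101    14,382.0608
  7    27,812.50    23,080.5909   161,564.1363
  Σ                 38,469.1046   214,228.6830
P = 38,469.1046; D_Mac = 5.56885 yrs; D_mod = 5.56885/(1+0.027) = 5.42244 yrs.
ΔP/P ≈ -D_mod · Δy = -5.42244 × (+0.0075) = -0.040668 = -4.0668%.

-4.067%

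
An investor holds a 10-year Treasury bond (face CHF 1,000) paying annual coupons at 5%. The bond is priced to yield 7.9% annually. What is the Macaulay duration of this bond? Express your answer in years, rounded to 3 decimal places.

7.855 years

Periodic yield y = 0.079. Discount each cash flow and weight by its year:
  t   CF        PV=CF/(1+0.079)^t    t·PV
  1        50.00        46.3392        46.3392
  2        50.00        42.9464        85.8929
  3        50.00        39.8021       119.4062
  4        50.00        36.8879       147.5517
  5        50.00        34.1871       170.9357
  6        50.00        31.6841       190.1046
  7        50.00        29.3643       205.5502
  8        50.00        27.2144       217.7150
  9        50.00        25.2219       226.9967
  10    1,050.00       490.8795     4,908.7945
  Σ                    804.5269     6,319.2867
Price P = Σ PV = 804.5269.
Macaulay duration = Σ(t·PV) / P = 6,319.2867 / 804.5269 = 7.85466 years.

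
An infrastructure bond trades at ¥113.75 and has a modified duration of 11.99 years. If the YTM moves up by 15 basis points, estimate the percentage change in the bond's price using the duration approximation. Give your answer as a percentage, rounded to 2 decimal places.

Duration approximation: ΔP/P ≈ -D_mod · Δy = -11.99 × (+0.0015) = -0.017985.
As a percentage: -1.7985%.

-1.80%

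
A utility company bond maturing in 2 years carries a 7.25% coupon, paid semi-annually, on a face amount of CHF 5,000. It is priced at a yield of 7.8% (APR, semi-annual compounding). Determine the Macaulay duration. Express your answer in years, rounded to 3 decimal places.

Periodic yield y = 0.039. Discount each cash flow and weight by its period:
  t   CF        PV=CF/(1+0.039)^t    t·PV
  1       181.25       174.4466       174.4466
  2       181.25       167.8985       335.7971
  3       181.25       161.5963       484.7889
  4     5,181.25     4,446.0297    17,784.1187
  Σ                  4,949.9711    18,779.1512
Price P = Σ PV = 4,949.9711.
Macaulay duration = Σ(t·PV) / P = 18,779.1512 / 4,949.9711 = 3.79379 half-year periods.
In years: 3.79379 / 2 = 1.89690 years.

1.897 years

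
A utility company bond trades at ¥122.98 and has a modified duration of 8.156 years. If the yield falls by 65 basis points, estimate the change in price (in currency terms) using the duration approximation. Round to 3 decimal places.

+¥6.520

Duration approximation: ΔP/P ≈ -D_mod · Δy = -8.156 × (-0.0065) = +0.053014.
ΔP ≈ 122.98 × (+0.053014) = +6.51966172.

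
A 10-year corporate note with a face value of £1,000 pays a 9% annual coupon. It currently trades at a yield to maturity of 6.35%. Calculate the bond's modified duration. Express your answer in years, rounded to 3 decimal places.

Periodic yield y = 0.0635. First find Macaulay duration:
  t   CF        PV=CF/(1+0.0635)^t    t·PV
  1        90.00        84.6262        84.6262
  2        90.00        79.5733       159.1467
  3        90.00        74.8221       224.4664
  4        90.00        70.3546       281.4184
  5        90.00        66.1538       330.7692
  6        90.00        62.2039       373.2233
  7        90.00        58.4898       409.4285
  8        90.00        54.9975       439.9796
  9        90.00        51.7136       465.4227
  10    1,090.00       588.9136     5,889.1356
  Σ                  1,191.8485     8,657.6167
P = 1,191.8485; Macaulay duration = 8,657.6167 / 1,191.8485 = 7.26402 years.
Modified duration = D_Mac / (1 + y) = 7.26402 / 1.0635 = 6.83030 years.

6.830 years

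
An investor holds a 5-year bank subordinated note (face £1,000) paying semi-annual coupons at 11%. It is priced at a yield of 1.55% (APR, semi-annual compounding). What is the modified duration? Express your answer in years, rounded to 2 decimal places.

4.14 years

Periodic yield y = 0.00775. First find Macaulay duration:
  t   CF        PV=CF/(1+0.00775)^t    t·PV
  1        55.00        54.5770        54.5770
  2        55.00        54.1573       108.3146
  3        55.00        53.7408       161.2225
  4        55.00        53.3275       213.3101
  5        55.00        52.9174       264.5871
  6        55.00        52.5105       315.0628
  7        55.00        52.1066       364.7465
  8        55.00        51.7059       413.6473
  9        55.00        51.3083       461.7745
  10    1,055.00       976.6173     9,766.1725
  Σ                  1,452.9686    12,123.4149
P = 1,452.9686; Macaulay duration = 12,123.4149 / 1,452.9686 = 8.34389 half-year periods = 4.17195 years.
Modified duration = D_Mac / (1 + y) = 4.17195 / 1.00775 = 4.13986 years.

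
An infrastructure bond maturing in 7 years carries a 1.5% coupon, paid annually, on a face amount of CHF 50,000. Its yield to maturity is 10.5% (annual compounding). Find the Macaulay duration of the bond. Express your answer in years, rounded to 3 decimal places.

Periodic yield y = 0.105. Discount each cash flow and weight by its year:
  t   CF        PV=CF/(1+0.105)^t    t·PV
  1       750.00       678.7330       678.7330
  2       750.00       614.2380     1,228.4761
  3       750.00       555.8715     1,667.6146
  4       750.00       503.0512     2,012.2046
  5       750.00       455.2499     2,276.2496
  6       750.00       411.9909     2,471.9452
  7    50,750.00    25,229.0037   176,603.0259
  Σ                 28,448.1382   186,938.2490
Price P = Σ PV = 28,448.1382.
Macaulay duration = Σ(t·PV) / P = 186,938.2490 / 28,448.1382 = 6.57119 years.

6.571 years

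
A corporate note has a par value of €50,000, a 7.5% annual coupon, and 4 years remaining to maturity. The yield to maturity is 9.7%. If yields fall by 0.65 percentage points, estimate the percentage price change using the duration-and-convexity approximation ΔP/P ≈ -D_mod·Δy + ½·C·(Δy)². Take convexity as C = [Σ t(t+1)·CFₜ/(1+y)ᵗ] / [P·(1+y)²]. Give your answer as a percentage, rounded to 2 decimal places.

+2.15%

With y = 0.097:
  t   CF        PV=CF/(1+0.097)^t    t·PV        t(t+1)·PV
  1     3,750.00     3,418.4139     3,418.4139       6,836.8277
  2     3,750.00     3,116.1475     6,232.2951      18,696.8853
  3     3,750.00     2,840.6085     8,521.8256      34,087.3022
  4    53,750.00    37,115.2131   148,460.8524     742,304.2618
  Σ                 46,490.3830   166,633.3868     801,925.2769
P = 46,490.3830; D_Mac = 3.58425 yrs; D_mod = 3.26732 yrs; C = 14.33367.
Duration effect: -3.26732 × (-0.0065) = +0.021238
Convexity effect: 0.5 × 14.33367 × (-0.0065)² = +0.0003028
ΔP/P ≈ +0.021238 + 0.0003028 = +0.021540 = +2.1540%.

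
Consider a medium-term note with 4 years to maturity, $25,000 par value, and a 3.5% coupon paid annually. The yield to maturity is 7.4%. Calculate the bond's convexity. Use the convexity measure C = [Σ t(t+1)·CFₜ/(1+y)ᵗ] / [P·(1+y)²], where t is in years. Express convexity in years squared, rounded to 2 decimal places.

With y = 0.074:
  t   CF        PV=CF/(1+0.074)^t    t·PV        t(t+1)·PV
  1       875.00       814.7114       814.7114       1,629.4227
  2       875.00       758.5767     1,517.1534       4,551.4601
  3       875.00       706.3098     2,118.9293       8,475.7171
  4    25,875.00    19,447.4755    77,789.9020     388,949.5100
  Σ                 21,727.0733    82,240.6960     403,606.1100
P = 21,727.0733.
Convexity = Σ t(t+1)·PV / [P·(1+y)²] = 403,606.1100 / (21,727.0733 × 1.153476) = 16.10453.

16.10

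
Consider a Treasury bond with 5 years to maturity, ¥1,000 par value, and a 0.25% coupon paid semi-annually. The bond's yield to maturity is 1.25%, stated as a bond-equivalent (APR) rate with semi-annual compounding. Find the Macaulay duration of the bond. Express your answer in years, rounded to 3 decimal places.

4.971 years

Periodic yield y = 0.00625. Discount each cash flow and weight by its period:
  t   CF        PV=CF/(1+0.00625)^t    t·PV
  1         1.25         1.2422         1.2422
  2         1.25         1.2345         2.4690
  3         1.25         1.2269         3.6806
  4         1.25         1.2192         4.8769
  5         1.25         1.2117         6.0583
  6         1.25         1.2041         7.2248
  7         1.25         1.1967         8.3766
  8         1.25         1.1892         9.5138
  9         1.25         1.1818        10.6365
  10    1,001.25       940.7703     9,407.7029
  Σ                    951.6766     9,461.7817
Price P = Σ PV = 951.6766.
Macaulay duration = Σ(t·PV) / P = 9,461.7817 / 951.6766 = 9.94222 half-year periods.
In years: 9.94222 / 2 = 4.97111 years.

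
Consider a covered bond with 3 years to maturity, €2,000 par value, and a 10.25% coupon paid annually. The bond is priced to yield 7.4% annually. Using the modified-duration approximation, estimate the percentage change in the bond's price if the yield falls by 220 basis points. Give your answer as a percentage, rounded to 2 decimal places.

+5.61%

Periodic yield y = 0.074. Modified duration first:
  t   CF        PV=CF/(1+0.074)^t    t·PV
  1       205.00       190.8752       190.8752
  2       205.00       177.7237       355.4474
  3     2,205.00     1,779.9006     5,339.7018
  Σ                  2,148.4995     5,886.0244
P = 2,148.4995; D_Mac = 2.73960 yrs; D_mod = 2.73960/(1+0.074) = 2.55084 yrs.
ΔP/P ≈ -D_mod · Δy = -2.55084 × (-0.022) = +0.056118 = +5.6118%.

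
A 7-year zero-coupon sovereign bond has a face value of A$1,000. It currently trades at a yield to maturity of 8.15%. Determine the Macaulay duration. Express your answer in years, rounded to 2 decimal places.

A zero-coupon bond has a single cash flow at maturity, so its Macaulay duration equals its maturity: 7 years.

7.00 years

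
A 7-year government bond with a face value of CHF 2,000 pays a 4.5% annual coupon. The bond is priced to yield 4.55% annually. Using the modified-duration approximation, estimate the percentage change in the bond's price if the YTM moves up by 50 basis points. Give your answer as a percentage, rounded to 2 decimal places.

-2.94%

Periodic yield y = 0.0455. Modified duration first:
  t   CF        PV=CF/(1+0.0455)^t    t·PV
  1        90.00        86.0832        86.0832
  2        90.00        82.3369       164.6738
  3        90.00        78.7536       236.2608
  4        90.00        75.3263       301.3050
  5        90.00        72.0481       360.2403
  6        90.00        68.9125       413.4753
  7     2,090.00     1,530.6575    10,714.6026
  Σ                  1,994.1181    12,276.6409
P = 1,994.1181; D_Mac = 6.15643 yrs; D_mod = 6.15643/(1+0.0455) = 5.88850 yrs.
ΔP/P ≈ -D_mod · Δy = -5.88850 × (+0.005) = -0.029442 = -2.9442%.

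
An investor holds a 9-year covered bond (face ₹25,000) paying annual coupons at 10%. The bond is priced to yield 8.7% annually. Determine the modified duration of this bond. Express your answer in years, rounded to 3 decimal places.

Periodic yield y = 0.087. First find Macaulay duration:
  t   CF        PV=CF/(1+0.087)^t    t·PV
  1     2,500.00     2,299.9080     2,299.9080
  2     2,500.00     2,115.8307     4,231.6615
  3     2,500.00     1,946.4864     5,839.4592
  4     2,500.00     1,790.6959     7,162.7835
  5     2,500.00     1,647.3743     8,236.8715
  6     2,500.00     1,515.5237     9,093.1424
  7     2,500.00     1,394.2261     9,759.5825
  8     2,500.00     1,282.6367    10,261.0935
  9    27,500.00    12,979.7640   116,817.8762
  Σ                 26,972.4458   173,702.3784
P = 26,972.4458; Macaulay duration = 173,702.3784 / 26,972.4458 = 6.43999 years.
Modified duration = D_Mac / (1 + y) = 6.43999 / 1.087 = 5.92456 years.

5.925 years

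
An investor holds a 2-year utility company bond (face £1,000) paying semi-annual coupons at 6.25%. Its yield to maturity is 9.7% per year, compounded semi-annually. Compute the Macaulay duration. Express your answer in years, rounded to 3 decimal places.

1.908 years

Periodic yield y = 0.0485. Discount each cash flow and weight by its period:
  t   CF        PV=CF/(1+0.0485)^t    t·PV
  1        31.25        29.8045        29.8045
  2        31.25        28.4258        56.8517
  3        31.25        27.1109        81.3328
  4     1,031.25       853.2774     3,413.1094
  Σ                    938.6186     3,581.0984
Price P = Σ PV = 938.6186.
Macaulay duration = Σ(t·PV) / P = 3,581.0984 / 938.6186 = 3.81529 half-year periods.
In years: 3.81529 / 2 = 1.90764 years.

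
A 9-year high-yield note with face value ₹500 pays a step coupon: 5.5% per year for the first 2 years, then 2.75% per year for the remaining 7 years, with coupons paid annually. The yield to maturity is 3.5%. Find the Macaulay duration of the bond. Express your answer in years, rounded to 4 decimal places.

Periodic yield y = 0.035. Discount each cash flow and weight by its year:
  t   CF        PV=CF/(1+0.035)^t    t·PV
  1        27.50        26.5700        26.5700
  2        27.50        25.6715        51.3431
  3        13.75        12.4017        37.2051
  4        13.75        11.9823        47.9293
  5        13.75        11.5771        57.8857
  6        13.75        11.1856        67.1138
  7        13.75        10.8074        75.6516
  8        13.75        10.4419        83.5353
  9       513.75       376.9543     3,392.5886
  Σ                    497.5920     3,839.8225
Price P = Σ PV = 497.5920.
Macaulay duration = Σ(t·PV) / P = 3,839.8225 / 497.5920 = 7.71681 years.

7.7168 years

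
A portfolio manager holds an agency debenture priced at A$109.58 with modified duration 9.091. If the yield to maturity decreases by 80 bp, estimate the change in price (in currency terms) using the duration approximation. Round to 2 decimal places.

+A$7.97

Duration approximation: ΔP/P ≈ -D_mod · Δy = -9.091 × (-0.008) = +0.072728.
ΔP ≈ 109.58 × (+0.072728) = +7.96953424.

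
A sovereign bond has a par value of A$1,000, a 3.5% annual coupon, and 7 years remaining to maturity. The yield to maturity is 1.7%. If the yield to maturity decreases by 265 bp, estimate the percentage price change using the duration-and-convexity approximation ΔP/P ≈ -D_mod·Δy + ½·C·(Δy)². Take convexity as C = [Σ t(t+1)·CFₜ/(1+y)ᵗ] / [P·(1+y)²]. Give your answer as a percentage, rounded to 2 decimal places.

With y = 0.017:
  t   CF        PV=CF/(1+0.017)^t    t·PV        t(t+1)·PV
  1        35.00        34.4149        34.4149          68.8299
  2        35.00        33.8397        67.6793         203.0380
  3        35.00        33.2740        99.8220         399.2882
  4        35.00        32.7178       130.8712         654.3562
  5        35.00        32.1709       160.8545         965.1272
  6        35.00        31.6331       189.7989       1,328.5920
  7     1,035.00       919.8006     6,438.6041      51,508.8325
  Σ                  1,117.8511     7,122.0450      55,128.0639
P = 1,117.8511; D_Mac = 6.37119 yrs; D_mod = 6.26469 yrs; C = 47.68117.
Duration effect: -6.26469 × (-0.0265) = +0.166014
Convexity effect: 0.5 × 47.68117 × (-0.0265)² = +0.0167421
ΔP/P ≈ +0.166014 + 0.0167421 = +0.182756 = +18.2756%.

+18.28%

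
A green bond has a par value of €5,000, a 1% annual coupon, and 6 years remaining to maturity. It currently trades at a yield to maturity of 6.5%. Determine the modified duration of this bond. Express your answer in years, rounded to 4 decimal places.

5.4676 years

Periodic yield y = 0.065. First find Macaulay duration:
  t   CF        PV=CF/(1+0.065)^t    t·PV
  1        50.00        46.9484        46.9484
  2        50.00        44.0830        88.1659
  3        50.00        41.3925       124.1774
  4        50.00        38.8662       155.4646
  5        50.00        36.4940       182.4702
  6     5,050.00     3,460.9373    20,765.6238
  Σ                  3,668.7213    21,362.8503
P = 3,668.7213; Macaulay duration = 21,362.8503 / 3,668.7213 = 5.82297 years.
Modified duration = D_Mac / (1 + y) = 5.82297 / 1.065 = 5.46758 years.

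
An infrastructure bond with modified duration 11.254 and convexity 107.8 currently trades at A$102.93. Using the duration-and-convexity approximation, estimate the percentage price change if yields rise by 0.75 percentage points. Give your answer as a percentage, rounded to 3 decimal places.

-8.137%

Duration effect: -D_mod·Δy = -11.254 × (+0.0075) = -0.084405
Convexity effect: ½·C·(Δy)² = 0.5 × 107.8 × (0.0075)² = +0.003031875
ΔP/P ≈ -0.084405 + 0.003031875 = -0.081373125
= -8.1373125%.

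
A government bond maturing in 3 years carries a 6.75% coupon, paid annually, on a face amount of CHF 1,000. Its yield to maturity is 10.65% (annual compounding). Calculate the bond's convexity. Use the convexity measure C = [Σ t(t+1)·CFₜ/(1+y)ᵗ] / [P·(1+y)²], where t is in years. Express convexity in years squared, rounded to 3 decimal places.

8.951

With y = 0.1065:
  t   CF        PV=CF/(1+0.1065)^t    t·PV        t(t+1)·PV
  1        67.50        61.0032        61.0032         122.0063
  2        67.50        55.1316       110.2633         330.7899
  3     1,067.50       787.9772     2,363.9315       9,455.7259
  Σ                    904.1120     2,535.1979       9,908.5221
P = 904.1120.
Convexity = Σ t(t+1)·PV / [P·(1+y)²] = 9,908.5221 / (904.1120 × 1.224342) = 8.95125.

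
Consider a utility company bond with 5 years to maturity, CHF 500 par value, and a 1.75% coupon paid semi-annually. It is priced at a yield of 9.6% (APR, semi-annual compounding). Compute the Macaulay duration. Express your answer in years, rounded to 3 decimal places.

4.760 years

Periodic yield y = 0.048. Discount each cash flow and weight by its period:
  t   CF        PV=CF/(1+0.048)^t    t·PV
  1        4.375         4.1746         4.1746
  2        4.375         3.9834         7.9668
  3        4.375         3.8010        11.4029
  4        4.375         3.6269        14.5075
  5        4.375         3.4608        17.3038
  6        4.375         3.3023        19.8135
  7        4.375         3.1510        22.0570
  8        4.375         3.0067        24.0535
  9        4.375         2.8690        25.8208
  10     504.375       315.6027     3,156.0271
  Σ                    346.9783     3,303.1276
Price P = Σ PV = 346.9783.
Macaulay duration = Σ(t·PV) / P = 3,303.1276 / 346.9783 = 9.51970 half-year periods.
In years: 9.51970 / 2 = 4.75985 years.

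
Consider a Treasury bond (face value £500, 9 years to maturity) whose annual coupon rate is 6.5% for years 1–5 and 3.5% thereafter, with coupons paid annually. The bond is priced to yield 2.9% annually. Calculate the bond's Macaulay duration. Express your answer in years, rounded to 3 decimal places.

7.327 years

Periodic yield y = 0.029. Discount each cash flow and weight by its year:
  t   CF        PV=CF/(1+0.029)^t    t·PV
  1        32.50        31.5841        31.5841
  2        32.50        30.6939        61.3879
  3        32.50        29.8289        89.4867
  4        32.50        28.9882       115.9530
  5        32.50        28.1713       140.8564
  6        17.50        14.7416        88.4498
  7        17.50        14.3262       100.2833
  8        17.50        13.9224       111.3794
  9       517.50       400.1032     3,600.9284
  Σ                    592.3598     4,340.3090
Price P = Σ PV = 592.3598.
Macaulay duration = Σ(t·PV) / P = 4,340.3090 / 592.3598 = 7.32715 years.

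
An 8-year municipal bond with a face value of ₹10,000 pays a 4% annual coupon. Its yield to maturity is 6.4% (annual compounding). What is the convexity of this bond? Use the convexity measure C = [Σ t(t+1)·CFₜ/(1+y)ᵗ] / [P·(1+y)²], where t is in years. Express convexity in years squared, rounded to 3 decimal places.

With y = 0.064:
  t   CF        PV=CF/(1+0.064)^t    t·PV        t(t+1)·PV
  1       400.00       375.9398       375.9398         751.8797
  2       400.00       353.3269       706.6539       2,119.9616
  3       400.00       332.0742       996.2225       3,984.8901
  4       400.00       312.0998     1,248.3992       6,241.9958
  5       400.00       293.3269     1,466.6344       8,799.8062
  6       400.00       275.6832     1,654.0989      11,578.6923
  7       400.00       259.1007     1,813.7049      14,509.6395
  8    10,400.00     6,331.4082    50,651.2657     455,861.3917
  Σ                  8,532.9597    58,912.9194     503,848.2570
P = 8,532.9597.
Convexity = Σ t(t+1)·PV / [P·(1+y)²] = 503,848.2570 / (8,532.9597 × 1.132096) = 52.15751.

52.158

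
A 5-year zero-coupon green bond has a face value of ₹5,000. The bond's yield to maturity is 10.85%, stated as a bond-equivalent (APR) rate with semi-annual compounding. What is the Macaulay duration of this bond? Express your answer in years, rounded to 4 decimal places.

A zero-coupon bond has a single cash flow at maturity, so its Macaulay duration equals its maturity: 5 years.
(Equivalently: 10 semi-annual periods ÷ 2 = 5 years.)

5.0000 years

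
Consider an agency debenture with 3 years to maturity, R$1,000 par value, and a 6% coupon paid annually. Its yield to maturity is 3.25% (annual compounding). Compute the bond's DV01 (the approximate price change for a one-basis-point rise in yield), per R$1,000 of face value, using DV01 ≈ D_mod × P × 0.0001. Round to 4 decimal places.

Periodic yield y = 0.0325.
  t   CF        PV=CF/(1+0.0325)^t    t·PV
  1        60.00        58.1114        58.1114
  2        60.00        56.2822       112.5644
  3     1,060.00       963.0208     2,889.0625
  Σ                  1,077.4144     3,059.7383
P = 1,077.4144; D_Mac = 2.83989 yrs; D_mod = 2.75050 yrs.
DV01 ≈ 2.75050 × 1,077.4144 × 0.0001 = 0.296343.

R$0.2963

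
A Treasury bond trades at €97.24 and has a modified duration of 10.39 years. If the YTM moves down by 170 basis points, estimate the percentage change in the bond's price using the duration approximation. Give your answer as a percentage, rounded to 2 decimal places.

+17.66%

Duration approximation: ΔP/P ≈ -D_mod · Δy = -10.39 × (-0.017) = +0.176630.
As a percentage: +17.6630%.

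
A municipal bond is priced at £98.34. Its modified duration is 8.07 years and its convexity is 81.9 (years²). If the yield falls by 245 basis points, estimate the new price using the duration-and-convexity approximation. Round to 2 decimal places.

£120.20

Duration effect: -D_mod·Δy = -8.07 × (-0.0245) = +0.197715
Convexity effect: ½·C·(Δy)² = 0.5 × 81.9 × (-0.0245)² = +0.0245802375
ΔP/P ≈ +0.197715 + 0.0245802375 = +0.2222952375
New price ≈ 98.34 × (1 + 0.2222952375) = 120.20051365575.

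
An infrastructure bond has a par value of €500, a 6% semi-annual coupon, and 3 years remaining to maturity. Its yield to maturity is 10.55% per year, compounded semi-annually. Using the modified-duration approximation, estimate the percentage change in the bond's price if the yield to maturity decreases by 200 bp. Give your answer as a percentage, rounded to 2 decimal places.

+5.27%

Periodic yield y = 0.05275. Modified duration first:
  t   CF        PV=CF/(1+0.05275)^t    t·PV
  1        15.00        14.2484        14.2484
  2        15.00        13.5345        27.0689
  3        15.00        12.8563        38.5689
  4        15.00        12.2121        48.8484
  5        15.00        11.6002        58.0009
  6       515.00       378.3169     2,269.9013
  Σ                    442.7683     2,456.6368
P = 442.7683; D_Mac = 5.54836 half-year periods = 2.77418 yrs; D_mod = 2.77418/(1+0.05275) = 2.63517 yrs.
ΔP/P ≈ -D_mod · Δy = -2.63517 × (-0.02) = +0.052703 = +5.2703%.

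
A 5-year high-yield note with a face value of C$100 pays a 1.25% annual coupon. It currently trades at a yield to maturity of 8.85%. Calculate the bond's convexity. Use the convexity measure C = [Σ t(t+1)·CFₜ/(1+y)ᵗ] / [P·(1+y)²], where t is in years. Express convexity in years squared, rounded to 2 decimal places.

24.31

With y = 0.0885:
  t   CF        PV=CF/(1+0.0885)^t    t·PV        t(t+1)·PV
  1         1.25         1.1484         1.1484           2.2967
  2         1.25         1.0550         2.1100           6.3300
  3         1.25         0.9692         2.9077          11.6307
  4         1.25         0.8904         3.5617          17.8085
  5       101.25        66.2602       331.3011       1,987.8066
  Σ                     70.3232       341.0288       2,025.8725
P = 70.3232.
Convexity = Σ t(t+1)·PV / [P·(1+y)²] = 2,025.8725 / (70.3232 × 1.184832) = 24.31400.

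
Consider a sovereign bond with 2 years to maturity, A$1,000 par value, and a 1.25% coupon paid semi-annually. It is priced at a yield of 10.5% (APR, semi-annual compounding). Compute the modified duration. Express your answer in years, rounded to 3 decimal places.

1.881 years

Periodic yield y = 0.0525. First find Macaulay duration:
  t   CF        PV=CF/(1+0.0525)^t    t·PV
  1         6.25         5.9382         5.9382
  2         6.25         5.6420        11.2841
  3         6.25         5.3606        16.0818
  4     1,006.25       820.0068     3,280.0274
  Σ                    836.9477     3,313.3315
P = 836.9477; Macaulay duration = 3,313.3315 / 836.9477 = 3.95883 half-year periods = 1.97941 years.
Modified duration = D_Mac / (1 + y) = 1.97941 / 1.0525 = 1.88068 years.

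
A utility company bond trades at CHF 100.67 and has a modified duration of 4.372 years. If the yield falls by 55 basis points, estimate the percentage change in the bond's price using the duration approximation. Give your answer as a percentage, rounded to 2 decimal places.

Duration approximation: ΔP/P ≈ -D_mod · Δy = -4.372 × (-0.0055) = +0.024046.
As a percentage: +2.4046%.

+2.40%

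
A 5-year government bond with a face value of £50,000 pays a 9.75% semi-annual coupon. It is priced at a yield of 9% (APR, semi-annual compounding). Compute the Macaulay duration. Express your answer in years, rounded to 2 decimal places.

Periodic yield y = 0.045. Discount each cash flow and weight by its period:
  t   CF        PV=CF/(1+0.045)^t    t·PV
  1     2,437.50     2,332.5359     2,332.5359
  2     2,437.50     2,232.0918     4,464.1835
  3     2,437.50     2,135.9730     6,407.9189
  4     2,437.50     2,043.9933     8,175.9731
  5     2,437.50     1,955.9744     9,779.8721
  6     2,437.50     1,871.7459    11,230.4752
  7     2,437.50     1,791.1444    12,538.0106
  8     2,437.50     1,714.0137    13,712.1100
  9     2,437.50     1,640.2045    14,761.8409
  10   52,437.50    33,765.9578   337,659.5783
  Σ                 51,483.6347   421,062.4984
Price P = Σ PV = 51,483.6347.
Macaulay duration = Σ(t·PV) / P = 421,062.4984 / 51,483.6347 = 8.17857 half-year periods.
In years: 8.17857 / 2 = 4.08928 years.

4.09 years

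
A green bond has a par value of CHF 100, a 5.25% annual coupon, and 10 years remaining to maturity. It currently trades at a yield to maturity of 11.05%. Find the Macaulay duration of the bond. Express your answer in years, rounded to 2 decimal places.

Periodic yield y = 0.1105. Discount each cash flow and weight by its year:
  t   CF        PV=CF/(1+0.1105)^t    t·PV
  1         5.25         4.7276         4.7276
  2         5.25         4.2572         8.5144
  3         5.25         3.8336        11.5007
  4         5.25         3.4521        13.8085
  5         5.25         3.1086        15.5431
  6         5.25         2.7993        16.7957
  7         5.25         2.5207        17.6452
  8         5.25         2.2699        18.1594
  9         5.25         2.0441        18.3965
  10      105.25        36.9009       369.0086
  Σ                     65.9140       494.0996
Price P = Σ PV = 65.9140.
Macaulay duration = Σ(t·PV) / P = 494.0996 / 65.9140 = 7.49613 years.

7.50 years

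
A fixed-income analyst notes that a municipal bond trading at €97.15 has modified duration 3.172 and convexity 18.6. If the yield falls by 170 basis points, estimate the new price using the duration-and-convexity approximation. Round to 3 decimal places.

€102.650

Duration effect: -D_mod·Δy = -3.172 × (-0.017) = +0.053924
Convexity effect: ½·C·(Δy)² = 0.5 × 18.6 × (-0.017)² = +0.0026877
ΔP/P ≈ +0.053924 + 0.0026877 = +0.0566117
New price ≈ 97.15 × (1 + 0.0566117) = 102.649826655.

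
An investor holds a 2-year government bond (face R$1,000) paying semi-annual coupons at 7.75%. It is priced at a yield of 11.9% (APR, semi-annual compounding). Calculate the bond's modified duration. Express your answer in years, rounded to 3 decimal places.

1.780 years

Periodic yield y = 0.0595. First find Macaulay duration:
  t   CF        PV=CF/(1+0.0595)^t    t·PV
  1        38.75        36.5739        36.5739
  2        38.75        34.5199        69.0398
  3        38.75        32.5813        97.7440
  4     1,038.75       824.3416     3,297.3662
  Σ                    928.0167     3,500.7239
P = 928.0167; Macaulay duration = 3,500.7239 / 928.0167 = 3.77226 half-year periods = 1.88613 years.
Modified duration = D_Mac / (1 + y) = 1.88613 / 1.0595 = 1.78021 years.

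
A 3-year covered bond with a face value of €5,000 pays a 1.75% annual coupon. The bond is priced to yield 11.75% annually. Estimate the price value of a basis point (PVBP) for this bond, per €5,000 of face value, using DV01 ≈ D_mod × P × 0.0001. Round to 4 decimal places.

Periodic yield y = 0.1175.
  t   CF        PV=CF/(1+0.1175)^t    t·PV
  1        87.50        78.2998        78.2998
  2        87.50        70.0669       140.1338
  3     5,087.50     3,645.5397    10,936.6190
  Σ                  3,793.9063    11,155.0526
P = 3,793.9063; D_Mac = 2.94026 yrs; D_mod = 2.63110 yrs.
DV01 ≈ 2.63110 × 3,793.9063 × 0.0001 = 0.998215.

€0.9982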